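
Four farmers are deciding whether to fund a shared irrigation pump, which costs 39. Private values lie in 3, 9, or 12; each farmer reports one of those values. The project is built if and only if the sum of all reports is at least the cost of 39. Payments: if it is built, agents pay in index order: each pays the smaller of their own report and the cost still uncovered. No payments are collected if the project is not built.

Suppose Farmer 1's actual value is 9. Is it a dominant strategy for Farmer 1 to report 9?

Consider the case where Farmer 2 reports 12, Farmer 3 reports 12 and Farmer 4 reports 12.
Truthful report 9: project built, pays 9, utility 9 - 9 = 0.
Report 3 instead: project built, pays 3, utility 9 - 3 = 6.
Since 6 > 0, reporting 3 is strictly better here, so truthful reporting is not dominant.

No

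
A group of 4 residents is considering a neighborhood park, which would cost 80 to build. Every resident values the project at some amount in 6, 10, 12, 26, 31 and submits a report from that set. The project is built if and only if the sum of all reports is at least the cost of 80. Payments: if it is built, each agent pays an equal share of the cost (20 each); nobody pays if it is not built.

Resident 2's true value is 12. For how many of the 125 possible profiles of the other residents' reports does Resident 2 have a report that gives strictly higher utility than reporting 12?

12

Others report (6, 31, 31): truth gives -8; report 6 gives 0 > -8. Violating.
Others report (10, 31, 31): truth gives -8; report 6 gives 0 > -8. Violating.
Others report (12, 26, 31): truth gives -8; report 6 gives 0 > -8. Violating.
Others report (12, 31, 26): truth gives -8; report 6 gives 0 > -8. Violating.
Others report (6, 6, 6): truth gives 0; no alternative beats it.
Others report (6, 6, 10): truth gives 0; no alternative beats it.
(Checking all 125 profiles: 12 have a profitable deviation, 113 do not.)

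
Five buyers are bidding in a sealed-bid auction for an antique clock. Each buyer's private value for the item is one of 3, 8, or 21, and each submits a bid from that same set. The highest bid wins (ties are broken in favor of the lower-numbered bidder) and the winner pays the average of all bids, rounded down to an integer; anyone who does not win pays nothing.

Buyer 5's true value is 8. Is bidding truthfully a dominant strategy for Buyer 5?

Consider the case where Buyer 1 bids 3, Buyer 2 bids 3, Buyer 3 bids 3 and Buyer 4 bids 8.
Truthful bid 8: loses, pays 0, utility 0.
Bid 21 instead: wins, pays 7, utility 8 - 7 = 1.
Since 1 > 0, bidding 21 is strictly better here, so truthful bidding is not dominant.

No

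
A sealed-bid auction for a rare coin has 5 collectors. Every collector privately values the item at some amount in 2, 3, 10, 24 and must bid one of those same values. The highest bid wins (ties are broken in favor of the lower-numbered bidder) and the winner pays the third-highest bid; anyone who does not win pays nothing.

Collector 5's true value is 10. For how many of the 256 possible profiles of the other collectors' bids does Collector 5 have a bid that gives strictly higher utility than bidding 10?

32

Others bid (2, 2, 2, 10): truth gives 0; bid 24 gives 8 > 0. Violating.
Others bid (2, 2, 3, 10): truth gives 0; bid 24 gives 7 > 0. Violating.
Others bid (2, 2, 10, 2): truth gives 0; bid 24 gives 8 > 0. Violating.
Others bid (2, 2, 10, 3): truth gives 0; bid 24 gives 7 > 0. Violating.
Others bid (2, 2, 2, 2): truth gives 8; no alternative beats it.
Others bid (2, 2, 2, 3): truth gives 8; no alternative beats it.
(Checking all 256 profiles: 32 have a profitable deviation, 224 do not.)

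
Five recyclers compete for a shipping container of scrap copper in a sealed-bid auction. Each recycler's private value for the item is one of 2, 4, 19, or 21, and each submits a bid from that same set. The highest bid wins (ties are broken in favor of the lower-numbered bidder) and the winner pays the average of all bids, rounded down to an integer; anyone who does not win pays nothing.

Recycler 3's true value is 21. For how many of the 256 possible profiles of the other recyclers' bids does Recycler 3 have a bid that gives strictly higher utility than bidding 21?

20

Others bid (2, 2, 2, 2): truth gives 16; bid 4 gives 19 > 16. Violating.
Others bid (2, 2, 2, 4): truth gives 15; bid 4 gives 19 > 15. Violating.
Others bid (2, 2, 2, 19): truth gives 12; bid 19 gives 13 > 12. Violating.
Others bid (2, 2, 4, 2): truth gives 15; bid 4 gives 19 > 15. Violating.
Others bid (2, 2, 2, 21): truth gives 12; no alternative beats it.
Others bid (2, 2, 4, 19): truth gives 12; no alternative beats it.
(Checking all 256 profiles: 20 have a profitable deviation, 236 do not.)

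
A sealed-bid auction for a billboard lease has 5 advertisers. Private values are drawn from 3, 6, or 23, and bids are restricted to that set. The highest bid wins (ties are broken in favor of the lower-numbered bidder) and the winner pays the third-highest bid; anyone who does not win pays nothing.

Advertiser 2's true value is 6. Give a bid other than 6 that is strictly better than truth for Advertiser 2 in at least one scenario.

23

Suppose Advertiser 1 bids 3, Advertiser 3 bids 3, Advertiser 4 bids 3 and Advertiser 5 bids 23.
Bid 6: loses, pays 0, utility 0.
Bid 23: wins, pays 3, utility 6 - 3 = 3.
So bidding 23 beats truth here (3 > 0).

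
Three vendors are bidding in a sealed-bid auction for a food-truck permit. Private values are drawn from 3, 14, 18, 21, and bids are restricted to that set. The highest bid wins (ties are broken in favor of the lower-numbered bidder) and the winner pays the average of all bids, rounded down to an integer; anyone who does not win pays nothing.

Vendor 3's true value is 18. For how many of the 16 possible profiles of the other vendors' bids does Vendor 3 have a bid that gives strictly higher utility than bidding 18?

Others bid (3, 3): truth gives 10; bid 14 gives 12 > 10. Violating.
Others bid (3, 18): truth gives 0; bid 21 gives 4 > 0. Violating.
Others bid (14, 18): truth gives 0; bid 21 gives 1 > 0. Violating.
Others bid (18, 3): truth gives 0; bid 21 gives 4 > 0. Violating.
Others bid (3, 14): truth gives 7; no alternative beats it.
Others bid (3, 21): truth gives 0; no alternative beats it.
(Checking all 16 profiles: 5 have a profitable deviation, 11 do not.)

5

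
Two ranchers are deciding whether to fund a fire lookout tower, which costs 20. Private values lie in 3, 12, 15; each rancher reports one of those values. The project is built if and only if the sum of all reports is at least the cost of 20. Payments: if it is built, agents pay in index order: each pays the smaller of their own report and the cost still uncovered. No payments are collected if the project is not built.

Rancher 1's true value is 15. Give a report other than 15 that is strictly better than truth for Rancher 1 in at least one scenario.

Suppose Rancher 2 reports 12.
Report 15: project built, pays 15, utility 15 - 15 = 0.
Report 12: project built, pays 12, utility 15 - 12 = 3.
So reporting 12 beats truth here (3 > 0).

12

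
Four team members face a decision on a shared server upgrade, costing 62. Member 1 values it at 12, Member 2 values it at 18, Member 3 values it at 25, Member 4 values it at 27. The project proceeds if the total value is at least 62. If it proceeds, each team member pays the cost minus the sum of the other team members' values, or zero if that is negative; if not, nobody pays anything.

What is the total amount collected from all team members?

Total value 82 ≥ cost 62, so it is built.
Member 1: others sum to 70; max(0, 62 - 70) = 0.
Member 2: others sum to 64; max(0, 62 - 64) = 0.
Member 3: others sum to 57; max(0, 62 - 57) = 5.
Member 4: others sum to 55; max(0, 62 - 55) = 7.
Total collected = 0 + 0 + 5 + 7 = 12.

12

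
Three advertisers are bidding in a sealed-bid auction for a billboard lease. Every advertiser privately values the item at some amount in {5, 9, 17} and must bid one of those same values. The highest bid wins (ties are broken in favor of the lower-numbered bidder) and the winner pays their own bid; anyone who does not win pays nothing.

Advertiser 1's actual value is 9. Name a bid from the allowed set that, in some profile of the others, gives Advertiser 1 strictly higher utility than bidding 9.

5

Suppose Advertiser 2 bids 5 and Advertiser 3 bids 5.
Bid 9: wins, pays 9, utility 9 - 9 = 0.
Bid 5: wins, pays 5, utility 9 - 5 = 4.
So bidding 5 beats truth here (4 > 0).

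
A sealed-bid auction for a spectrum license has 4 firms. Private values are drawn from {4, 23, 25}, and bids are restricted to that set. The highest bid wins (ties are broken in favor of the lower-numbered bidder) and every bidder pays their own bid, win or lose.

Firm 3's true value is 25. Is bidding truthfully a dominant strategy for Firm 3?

Consider the case where Firm 1 bids 4, Firm 2 bids 4 and Firm 4 bids 4.
Truthful bid 25: wins, pays 25, utility 25 - 25 = 0.
Bid 23 instead: wins, pays 23, utility 25 - 23 = 2.
Since 2 > 0, bidding 23 is strictly better here, so truthful bidding is not dominant.

No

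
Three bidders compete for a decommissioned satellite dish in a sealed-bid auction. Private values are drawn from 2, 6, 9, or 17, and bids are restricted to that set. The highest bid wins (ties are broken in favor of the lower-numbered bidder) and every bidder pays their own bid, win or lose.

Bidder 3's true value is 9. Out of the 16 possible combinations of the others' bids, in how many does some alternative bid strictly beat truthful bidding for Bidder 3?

13

Others bid (2, 2): truth gives 0; bid 6 gives 3 > 0. Violating.
Others bid (2, 9): truth gives -9; bid 2 gives -2 > -9. Violating.
Others bid (2, 17): truth gives -9; bid 2 gives -2 > -9. Violating.
Others bid (6, 9): truth gives -9; bid 2 gives -2 > -9. Violating.
Others bid (2, 6): truth gives 0; no alternative beats it.
Others bid (6, 2): truth gives 0; no alternative beats it.
(Checking all 16 profiles: 13 have a profitable deviation, 3 do not.)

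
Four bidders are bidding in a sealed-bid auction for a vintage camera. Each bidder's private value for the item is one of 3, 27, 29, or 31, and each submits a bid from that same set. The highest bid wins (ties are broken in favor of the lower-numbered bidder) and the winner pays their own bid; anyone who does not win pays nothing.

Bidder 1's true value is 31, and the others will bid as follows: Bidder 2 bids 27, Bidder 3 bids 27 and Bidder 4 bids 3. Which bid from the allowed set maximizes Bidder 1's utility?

27

Bid 3: loses, pays 0, utility 0.
Bid 27: wins, pays 27, utility 31 - 27 = 4.
Bid 29: wins, pays 29, utility 31 - 29 = 2.
Bid 31: wins, pays 31, utility 31 - 31 = 0.
The best choice is 27 with utility 4.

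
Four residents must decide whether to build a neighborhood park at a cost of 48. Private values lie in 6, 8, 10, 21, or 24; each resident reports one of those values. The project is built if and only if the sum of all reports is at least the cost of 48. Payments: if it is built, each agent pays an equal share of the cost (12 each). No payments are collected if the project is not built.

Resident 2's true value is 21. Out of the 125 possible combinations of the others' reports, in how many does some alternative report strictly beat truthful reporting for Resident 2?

13

Others report (6, 8, 10): truth gives 0; report 24 gives 9 > 0. Violating.
Others report (6, 10, 8): truth gives 0; report 24 gives 9 > 0. Violating.
Others report (6, 10, 10): truth gives 0; report 24 gives 9 > 0. Violating.
Others report (8, 6, 10): truth gives 0; report 24 gives 9 > 0. Violating.
Others report (6, 6, 6): truth gives 0; no alternative beats it.
Others report (6, 6, 8): truth gives 0; no alternative beats it.
(Checking all 125 profiles: 13 have a profitable deviation, 112 do not.)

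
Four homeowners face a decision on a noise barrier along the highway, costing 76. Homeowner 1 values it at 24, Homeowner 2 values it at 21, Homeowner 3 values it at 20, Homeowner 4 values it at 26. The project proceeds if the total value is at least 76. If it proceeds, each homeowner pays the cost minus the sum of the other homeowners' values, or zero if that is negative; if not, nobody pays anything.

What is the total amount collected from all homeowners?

Total value 91 ≥ cost 76, so it is built.
Homeowner 1: others sum to 67; max(0, 76 - 67) = 9.
Homeowner 2: others sum to 70; max(0, 76 - 70) = 6.
Homeowner 3: others sum to 71; max(0, 76 - 71) = 5.
Homeowner 4: others sum to 65; max(0, 76 - 65) = 11.
Total collected = 9 + 6 + 5 + 11 = 31.

31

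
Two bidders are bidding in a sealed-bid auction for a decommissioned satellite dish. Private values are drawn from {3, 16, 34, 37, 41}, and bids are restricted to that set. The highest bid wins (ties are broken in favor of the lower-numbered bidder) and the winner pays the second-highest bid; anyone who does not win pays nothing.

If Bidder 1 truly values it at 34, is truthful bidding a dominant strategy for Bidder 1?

Check each profile of the others' bids and compare truth against every alternative bid.
Others bid (3): truth gives 31, best alternative gives 31.
Others bid (16): truth gives 18, best alternative gives 18.
Others bid (34): truth gives 0, best alternative gives 0.
Others bid (37): truth gives 0, best alternative gives 0.
Others bid (41): truth gives 0, best alternative gives 0.
In every case the truthful bid is at least as good as any alternative, so it is a dominant strategy.

Yes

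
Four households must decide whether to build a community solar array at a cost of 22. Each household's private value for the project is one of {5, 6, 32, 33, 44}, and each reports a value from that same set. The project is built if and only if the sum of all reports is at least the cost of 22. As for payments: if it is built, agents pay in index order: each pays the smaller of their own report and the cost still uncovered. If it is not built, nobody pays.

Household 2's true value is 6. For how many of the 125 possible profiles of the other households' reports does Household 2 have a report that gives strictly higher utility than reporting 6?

46

Others report (5, 5, 32): truth gives 0; report 5 gives 1 > 0. Violating.
Others report (5, 5, 33): truth gives 0; report 5 gives 1 > 0. Violating.
Others report (5, 5, 44): truth gives 0; report 5 gives 1 > 0. Violating.
Others report (5, 6, 6): truth gives 0; report 5 gives 1 > 0. Violating.
Others report (5, 5, 5): truth gives 0; no alternative beats it.
Others report (5, 5, 6): truth gives 0; no alternative beats it.
(Checking all 125 profiles: 46 have a profitable deviation, 79 do not.)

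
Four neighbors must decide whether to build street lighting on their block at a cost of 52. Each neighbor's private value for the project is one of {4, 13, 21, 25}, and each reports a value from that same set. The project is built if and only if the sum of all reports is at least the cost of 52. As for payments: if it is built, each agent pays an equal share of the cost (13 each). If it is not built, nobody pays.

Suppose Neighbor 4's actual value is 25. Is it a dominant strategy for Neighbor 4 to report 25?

Yes

Check each profile of the others' reports and compare truth against every alternative report.
Others report (4, 4, 21): truth gives 12, best alternative gives 0.
Others report (4, 13, 13): truth gives 12, best alternative gives 0.
Others report (4, 21, 4): truth gives 12, best alternative gives 0.
Others report (13, 4, 13): truth gives 12, best alternative gives 0.
Others report (13, 13, 4): truth gives 12, best alternative gives 0.
Others report (21, 4, 4): truth gives 12, best alternative gives 0.
(Remaining 58 profiles checked similarly; truth is weakly best in each.)
In every case the truthful report is at least as good as any alternative, so it is a dominant strategy.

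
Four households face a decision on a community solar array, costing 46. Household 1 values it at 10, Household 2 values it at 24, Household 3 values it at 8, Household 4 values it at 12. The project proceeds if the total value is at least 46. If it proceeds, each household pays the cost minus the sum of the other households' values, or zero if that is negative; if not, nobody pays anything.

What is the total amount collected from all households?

Total value 54 ≥ cost 46, so it is built.
Household 1: others sum to 44; max(0, 46 - 44) = 2.
Household 2: others sum to 30; max(0, 46 - 30) = 16.
Household 3: others sum to 46; max(0, 46 - 46) = 0.
Household 4: others sum to 42; max(0, 46 - 42) = 4.
Total collected = 2 + 16 + 0 + 4 = 22.

22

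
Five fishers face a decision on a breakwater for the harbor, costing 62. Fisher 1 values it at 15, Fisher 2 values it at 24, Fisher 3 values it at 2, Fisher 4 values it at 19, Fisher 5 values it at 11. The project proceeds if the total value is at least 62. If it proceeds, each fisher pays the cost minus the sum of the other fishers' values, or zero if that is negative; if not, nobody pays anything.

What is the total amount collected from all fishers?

33

Total value 71 ≥ cost 62, so it is built.
Fisher 1: others sum to 56; max(0, 62 - 56) = 6.
Fisher 2: others sum to 47; max(0, 62 - 47) = 15.
Fisher 3: others sum to 69; max(0, 62 - 69) = 0.
Fisher 4: others sum to 52; max(0, 62 - 52) = 10.
Fisher 5: others sum to 60; max(0, 62 - 60) = 2.
Total collected = 6 + 15 + 0 + 10 + 2 = 33.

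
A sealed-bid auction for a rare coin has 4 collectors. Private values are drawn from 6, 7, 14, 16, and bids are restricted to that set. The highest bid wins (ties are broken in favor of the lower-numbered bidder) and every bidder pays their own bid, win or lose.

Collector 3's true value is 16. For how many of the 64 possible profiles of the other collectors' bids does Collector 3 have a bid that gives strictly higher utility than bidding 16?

Others bid (6, 6, 6): truth gives 0; bid 7 gives 9 > 0. Violating.
Others bid (6, 6, 7): truth gives 0; bid 7 gives 9 > 0. Violating.
Others bid (6, 6, 14): truth gives 0; bid 14 gives 2 > 0. Violating.
Others bid (6, 7, 6): truth gives 0; bid 14 gives 2 > 0. Violating.
Others bid (6, 6, 16): truth gives 0; no alternative beats it.
Others bid (6, 7, 16): truth gives 0; no alternative beats it.
(Checking all 64 profiles: 40 have a profitable deviation, 24 do not.)

40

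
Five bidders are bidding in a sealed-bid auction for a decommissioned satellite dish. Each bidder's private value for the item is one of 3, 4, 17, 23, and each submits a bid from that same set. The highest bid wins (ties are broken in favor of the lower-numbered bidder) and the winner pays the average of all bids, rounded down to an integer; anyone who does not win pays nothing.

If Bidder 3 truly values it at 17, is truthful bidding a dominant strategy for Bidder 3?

Consider the case where Bidder 1 bids 3, Bidder 2 bids 3, Bidder 4 bids 3 and Bidder 5 bids 3.
Truthful bid 17: wins, pays 5, utility 17 - 5 = 12.
Bid 4 instead: wins, pays 3, utility 17 - 3 = 14.
Since 14 > 12, bidding 4 is strictly better here, so truthful bidding is not dominant.

No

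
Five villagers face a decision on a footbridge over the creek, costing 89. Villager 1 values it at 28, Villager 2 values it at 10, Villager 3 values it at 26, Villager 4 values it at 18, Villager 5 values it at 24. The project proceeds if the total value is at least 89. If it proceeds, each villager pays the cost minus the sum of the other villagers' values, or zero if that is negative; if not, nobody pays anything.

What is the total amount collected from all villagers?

28

Total value 106 ≥ cost 89, so it is built.
Villager 1: others sum to 78; max(0, 89 - 78) = 11.
Villager 2: others sum to 96; max(0, 89 - 96) = 0.
Villager 3: others sum to 80; max(0, 89 - 80) = 9.
Villager 4: others sum to 88; max(0, 89 - 88) = 1.
Villager 5: others sum to 82; max(0, 89 - 82) = 7.
Total collected = 11 + 0 + 9 + 1 + 7 = 28.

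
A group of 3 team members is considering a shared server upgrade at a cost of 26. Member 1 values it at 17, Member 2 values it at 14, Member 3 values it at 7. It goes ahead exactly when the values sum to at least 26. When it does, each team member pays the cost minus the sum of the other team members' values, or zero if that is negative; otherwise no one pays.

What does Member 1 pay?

Total value 38 ≥ cost 26, so the project is built.
The other team members' values sum to 21.
Cost minus that sum is 26 - 21 = 5.

5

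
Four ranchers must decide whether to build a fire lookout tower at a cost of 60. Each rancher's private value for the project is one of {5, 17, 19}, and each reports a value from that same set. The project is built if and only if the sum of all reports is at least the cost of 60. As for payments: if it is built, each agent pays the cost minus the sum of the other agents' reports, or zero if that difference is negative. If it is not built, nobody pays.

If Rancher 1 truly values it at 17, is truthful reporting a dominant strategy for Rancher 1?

Yes

Check each profile of the others' reports and compare truth against every alternative report.
Others report (19, 19, 19): truth gives 14, best alternative gives 14.
Others report (17, 19, 19): truth gives 12, best alternative gives 12.
Others report (19, 17, 19): truth gives 12, best alternative gives 12.
Others report (19, 19, 17): truth gives 12, best alternative gives 12.
Others report (17, 17, 19): truth gives 10, best alternative gives 10.
Others report (17, 19, 17): truth gives 10, best alternative gives 10.
(Remaining 21 profiles checked similarly; truth is weakly best in each.)
In every case the truthful report is at least as good as any alternative, so it is a dominant strategy.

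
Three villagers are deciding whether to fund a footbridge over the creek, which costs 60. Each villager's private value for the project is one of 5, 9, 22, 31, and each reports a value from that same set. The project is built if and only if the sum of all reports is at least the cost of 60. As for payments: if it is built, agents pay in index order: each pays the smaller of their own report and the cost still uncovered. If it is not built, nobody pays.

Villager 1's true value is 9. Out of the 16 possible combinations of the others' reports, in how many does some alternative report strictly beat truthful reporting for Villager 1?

Others report (31, 31): truth gives 0; report 5 gives 4 > 0. Violating.
Others report (5, 5): truth gives 0; no alternative beats it.
Others report (5, 9): truth gives 0; no alternative beats it.
(Checking all 16 profiles: 1 has a profitable deviation, 15 do not.)

1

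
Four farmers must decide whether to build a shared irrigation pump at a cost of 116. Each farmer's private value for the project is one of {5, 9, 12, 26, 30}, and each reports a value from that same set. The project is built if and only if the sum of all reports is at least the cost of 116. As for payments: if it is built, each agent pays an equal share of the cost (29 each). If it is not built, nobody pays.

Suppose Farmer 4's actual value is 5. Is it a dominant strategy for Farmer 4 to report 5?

Yes

Check each profile of the others' reports and compare truth against every alternative report.
Others report (5, 5, 5): truth gives 0, best alternative gives 0.
Others report (5, 5, 9): truth gives 0, best alternative gives 0.
Others report (5, 5, 12): truth gives 0, best alternative gives 0.
Others report (5, 5, 26): truth gives 0, best alternative gives 0.
Others report (5, 5, 30): truth gives 0, best alternative gives 0.
Others report (5, 9, 5): truth gives 0, best alternative gives 0.
(Remaining 119 profiles checked similarly; truth is weakly best in each.)
In every case the truthful report is at least as good as any alternative, so it is a dominant strategy.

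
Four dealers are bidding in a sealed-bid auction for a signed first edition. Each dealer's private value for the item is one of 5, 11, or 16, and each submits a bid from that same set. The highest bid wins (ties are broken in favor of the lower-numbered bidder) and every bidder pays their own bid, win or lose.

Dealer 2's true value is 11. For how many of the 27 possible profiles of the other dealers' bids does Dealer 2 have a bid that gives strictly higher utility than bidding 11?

23

Others bid (5, 5, 16): truth gives -11; bid 5 gives -5 > -11. Violating.
Others bid (5, 11, 16): truth gives -11; bid 5 gives -5 > -11. Violating.
Others bid (5, 16, 5): truth gives -11; bid 5 gives -5 > -11. Violating.
Others bid (5, 16, 11): truth gives -11; bid 5 gives -5 > -11. Violating.
Others bid (5, 5, 5): truth gives 0; no alternative beats it.
Others bid (5, 5, 11): truth gives 0; no alternative beats it.
(Checking all 27 profiles: 23 have a profitable deviation, 4 do not.)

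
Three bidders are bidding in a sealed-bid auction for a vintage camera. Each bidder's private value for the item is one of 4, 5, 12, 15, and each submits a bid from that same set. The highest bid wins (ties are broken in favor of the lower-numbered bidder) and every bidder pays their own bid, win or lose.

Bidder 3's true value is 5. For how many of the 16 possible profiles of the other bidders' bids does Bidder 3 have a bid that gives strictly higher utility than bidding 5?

Others bid (4, 5): truth gives -5; bid 4 gives -4 > -5. Violating.
Others bid (4, 12): truth gives -5; bid 4 gives -4 > -5. Violating.
Others bid (4, 15): truth gives -5; bid 4 gives -4 > -5. Violating.
Others bid (5, 4): truth gives -5; bid 4 gives -4 > -5. Violating.
Others bid (4, 4): truth gives 0; no alternative beats it.
(Checking all 16 profiles: 15 have a profitable deviation, 1 does not.)

15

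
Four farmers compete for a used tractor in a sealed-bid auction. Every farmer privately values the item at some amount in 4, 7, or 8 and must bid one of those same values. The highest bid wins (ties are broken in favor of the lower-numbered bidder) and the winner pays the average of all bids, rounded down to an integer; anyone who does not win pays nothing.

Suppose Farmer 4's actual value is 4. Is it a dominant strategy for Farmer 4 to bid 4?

Check each profile of the others' bids and compare truth against every alternative bid.
Others bid (4, 4, 4): truth gives 0, best alternative gives 0.
Others bid (4, 4, 7): truth gives 0, best alternative gives 0.
Others bid (4, 4, 8): truth gives 0, best alternative gives 0.
Others bid (4, 7, 4): truth gives 0, best alternative gives 0.
Others bid (4, 7, 7): truth gives 0, best alternative gives 0.
Others bid (4, 7, 8): truth gives 0, best alternative gives 0.
(Remaining 21 profiles checked similarly; truth is weakly best in each.)
In every case the truthful bid is at least as good as any alternative, so it is a dominant strategy.

Yes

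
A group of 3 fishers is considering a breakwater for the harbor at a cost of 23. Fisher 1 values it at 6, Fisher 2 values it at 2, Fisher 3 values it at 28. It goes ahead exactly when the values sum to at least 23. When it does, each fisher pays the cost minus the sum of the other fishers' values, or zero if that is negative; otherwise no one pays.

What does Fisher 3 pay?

15

Total value 36 ≥ cost 23, so the project is built.
The other fishers' values sum to 8.
Cost minus that sum is 23 - 8 = 15.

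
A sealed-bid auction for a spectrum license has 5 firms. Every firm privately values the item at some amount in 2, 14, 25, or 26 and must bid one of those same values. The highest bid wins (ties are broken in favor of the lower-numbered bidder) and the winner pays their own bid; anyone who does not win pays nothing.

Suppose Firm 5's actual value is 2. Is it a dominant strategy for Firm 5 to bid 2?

Check each profile of the others' bids and compare truth against every alternative bid.
Others bid (2, 2, 2, 2): truth gives 0, best alternative gives -12.
Others bid (2, 2, 2, 14): truth gives 0, best alternative gives 0.
Others bid (2, 2, 2, 25): truth gives 0, best alternative gives 0.
Others bid (2, 2, 2, 26): truth gives 0, best alternative gives 0.
Others bid (2, 2, 14, 2): truth gives 0, best alternative gives 0.
Others bid (2, 2, 14, 14): truth gives 0, best alternative gives 0.
(Remaining 250 profiles checked similarly; truth is weakly best in each.)
In every case the truthful bid is at least as good as any alternative, so it is a dominant strategy.

Yes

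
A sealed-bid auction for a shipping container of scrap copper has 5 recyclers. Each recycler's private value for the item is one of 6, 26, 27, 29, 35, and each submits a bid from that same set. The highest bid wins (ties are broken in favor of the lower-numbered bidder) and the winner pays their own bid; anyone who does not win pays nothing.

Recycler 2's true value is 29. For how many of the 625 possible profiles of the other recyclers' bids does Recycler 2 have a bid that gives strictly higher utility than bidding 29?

54

Others bid (6, 6, 6, 6): truth gives 0; bid 26 gives 3 > 0. Violating.
Others bid (6, 6, 6, 26): truth gives 0; bid 26 gives 3 > 0. Violating.
Others bid (6, 6, 6, 27): truth gives 0; bid 27 gives 2 > 0. Violating.
Others bid (6, 6, 26, 6): truth gives 0; bid 26 gives 3 > 0. Violating.
Others bid (6, 6, 6, 29): truth gives 0; no alternative beats it.
Others bid (6, 6, 6, 35): truth gives 0; no alternative beats it.
(Checking all 625 profiles: 54 have a profitable deviation, 571 do not.)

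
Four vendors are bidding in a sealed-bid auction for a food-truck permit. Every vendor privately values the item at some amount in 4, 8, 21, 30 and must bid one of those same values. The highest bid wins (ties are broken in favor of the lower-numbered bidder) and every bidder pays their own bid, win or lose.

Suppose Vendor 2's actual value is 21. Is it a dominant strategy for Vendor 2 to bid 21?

Consider the case where Vendor 1 bids 4, Vendor 3 bids 4 and Vendor 4 bids 4.
Truthful bid 21: wins, pays 21, utility 21 - 21 = 0.
Bid 8 instead: wins, pays 8, utility 21 - 8 = 13.
Since 13 > 0, bidding 8 is strictly better here, so truthful bidding is not dominant.

No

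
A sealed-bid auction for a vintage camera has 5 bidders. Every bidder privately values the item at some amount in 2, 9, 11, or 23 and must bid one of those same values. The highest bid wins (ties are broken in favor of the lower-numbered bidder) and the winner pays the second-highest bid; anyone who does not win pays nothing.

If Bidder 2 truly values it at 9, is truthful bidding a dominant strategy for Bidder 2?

Check each profile of the others' bids and compare truth against every alternative bid.
Others bid (2, 2, 2, 2): truth gives 7, best alternative gives 7.
Others bid (2, 2, 2, 9): truth gives 0, best alternative gives 0.
Others bid (2, 2, 2, 11): truth gives 0, best alternative gives 0.
Others bid (2, 2, 2, 23): truth gives 0, best alternative gives 0.
Others bid (2, 2, 9, 2): truth gives 0, best alternative gives 0.
Others bid (2, 2, 9, 9): truth gives 0, best alternative gives 0.
(Remaining 250 profiles checked similarly; truth is weakly best in each.)
In every case the truthful bid is at least as good as any alternative, so it is a dominant strategy.

Yes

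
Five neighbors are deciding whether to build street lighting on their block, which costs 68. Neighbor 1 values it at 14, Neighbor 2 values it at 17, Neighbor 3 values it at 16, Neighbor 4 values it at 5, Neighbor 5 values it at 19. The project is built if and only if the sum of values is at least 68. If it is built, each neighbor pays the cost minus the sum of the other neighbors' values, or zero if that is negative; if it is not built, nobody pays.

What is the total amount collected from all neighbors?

Total value 71 ≥ cost 68, so it is built.
Neighbor 1: others sum to 57; max(0, 68 - 57) = 11.
Neighbor 2: others sum to 54; max(0, 68 - 54) = 14.
Neighbor 3: others sum to 55; max(0, 68 - 55) = 13.
Neighbor 4: others sum to 66; max(0, 68 - 66) = 2.
Neighbor 5: others sum to 52; max(0, 68 - 52) = 16.
Total collected = 11 + 14 + 13 + 2 + 16 = 56.

56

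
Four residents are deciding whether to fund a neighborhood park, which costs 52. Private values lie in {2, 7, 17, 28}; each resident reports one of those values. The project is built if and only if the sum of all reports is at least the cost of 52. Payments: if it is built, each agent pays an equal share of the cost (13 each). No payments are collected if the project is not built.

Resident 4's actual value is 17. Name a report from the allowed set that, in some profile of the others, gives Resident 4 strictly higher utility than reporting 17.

Suppose Resident 1 reports 2, Resident 2 reports 2 and Resident 3 reports 28.
Report 17: project not built, utility 0.
Report 28: project built, pays 13, utility 17 - 13 = 4.
So reporting 28 beats truth here (4 > 0).

28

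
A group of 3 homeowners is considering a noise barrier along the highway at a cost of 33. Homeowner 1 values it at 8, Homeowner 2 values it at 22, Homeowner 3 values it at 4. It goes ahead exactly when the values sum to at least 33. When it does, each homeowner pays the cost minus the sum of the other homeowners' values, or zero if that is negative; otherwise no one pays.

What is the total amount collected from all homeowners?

31

Total value 34 ≥ cost 33, so it is built.
Homeowner 1: others sum to 26; max(0, 33 - 26) = 7.
Homeowner 2: others sum to 12; max(0, 33 - 12) = 21.
Homeowner 3: others sum to 30; max(0, 33 - 30) = 3.
Total collected = 7 + 21 + 3 = 31.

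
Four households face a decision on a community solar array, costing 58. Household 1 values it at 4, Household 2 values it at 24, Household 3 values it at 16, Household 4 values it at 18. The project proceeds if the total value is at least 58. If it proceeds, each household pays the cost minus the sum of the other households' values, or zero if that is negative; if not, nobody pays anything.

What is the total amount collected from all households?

46

Total value 62 ≥ cost 58, so it is built.
Household 1: others sum to 58; max(0, 58 - 58) = 0.
Household 2: others sum to 38; max(0, 58 - 38) = 20.
Household 3: others sum to 46; max(0, 58 - 46) = 12.
Household 4: others sum to 44; max(0, 58 - 44) = 14.
Total collected = 0 + 20 + 12 + 14 = 46.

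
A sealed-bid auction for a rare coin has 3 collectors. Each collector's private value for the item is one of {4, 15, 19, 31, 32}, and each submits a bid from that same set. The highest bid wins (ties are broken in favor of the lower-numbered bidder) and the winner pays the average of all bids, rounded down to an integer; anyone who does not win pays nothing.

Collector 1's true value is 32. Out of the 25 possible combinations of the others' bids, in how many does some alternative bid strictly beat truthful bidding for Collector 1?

11

Others bid (4, 4): truth gives 19; bid 4 gives 28 > 19. Violating.
Others bid (4, 15): truth gives 15; bid 15 gives 21 > 15. Violating.
Others bid (4, 19): truth gives 14; bid 19 gives 18 > 14. Violating.
Others bid (15, 4): truth gives 15; bid 15 gives 21 > 15. Violating.
Others bid (4, 31): truth gives 10; no alternative beats it.
Others bid (4, 32): truth gives 10; no alternative beats it.
(Checking all 25 profiles: 11 have a profitable deviation, 14 do not.)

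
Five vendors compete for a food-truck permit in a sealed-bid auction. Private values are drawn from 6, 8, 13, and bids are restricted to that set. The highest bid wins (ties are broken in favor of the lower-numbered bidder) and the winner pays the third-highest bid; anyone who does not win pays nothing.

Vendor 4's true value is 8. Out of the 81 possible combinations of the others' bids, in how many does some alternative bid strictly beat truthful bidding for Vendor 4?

Others bid (6, 6, 6, 13): truth gives 0; bid 13 gives 2 > 0. Violating.
Others bid (6, 6, 8, 6): truth gives 0; bid 13 gives 2 > 0. Violating.
Others bid (6, 8, 6, 6): truth gives 0; bid 13 gives 2 > 0. Violating.
Others bid (8, 6, 6, 6): truth gives 0; bid 13 gives 2 > 0. Violating.
Others bid (6, 6, 6, 6): truth gives 2; no alternative beats it.
Others bid (6, 6, 6, 8): truth gives 2; no alternative beats it.
(Checking all 81 profiles: 4 have a profitable deviation, 77 do not.)

4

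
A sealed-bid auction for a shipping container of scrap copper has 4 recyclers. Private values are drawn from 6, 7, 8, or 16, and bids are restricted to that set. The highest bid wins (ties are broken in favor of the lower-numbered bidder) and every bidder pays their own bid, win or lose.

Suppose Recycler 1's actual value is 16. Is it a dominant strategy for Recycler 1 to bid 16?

No

Consider the case where Recycler 2 bids 6, Recycler 3 bids 6 and Recycler 4 bids 6.
Truthful bid 16: wins, pays 16, utility 16 - 16 = 0.
Bid 6 instead: wins, pays 6, utility 16 - 6 = 10.
Since 10 > 0, bidding 6 is strictly better here, so truthful bidding is not dominant.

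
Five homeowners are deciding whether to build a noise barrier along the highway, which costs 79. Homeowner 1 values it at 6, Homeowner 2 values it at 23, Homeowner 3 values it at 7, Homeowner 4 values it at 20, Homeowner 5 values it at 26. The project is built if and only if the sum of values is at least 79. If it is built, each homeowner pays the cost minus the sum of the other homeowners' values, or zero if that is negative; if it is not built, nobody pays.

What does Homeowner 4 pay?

17

Total value 82 ≥ cost 79, so the project is built.
The other homeowners' values sum to 62.
Cost minus that sum is 79 - 62 = 17.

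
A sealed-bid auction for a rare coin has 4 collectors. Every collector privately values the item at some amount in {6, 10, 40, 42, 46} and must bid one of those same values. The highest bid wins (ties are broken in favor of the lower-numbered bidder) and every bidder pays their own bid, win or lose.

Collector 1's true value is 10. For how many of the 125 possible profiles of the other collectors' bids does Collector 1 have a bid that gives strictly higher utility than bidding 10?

Others bid (6, 6, 6): truth gives 0; bid 6 gives 4 > 0. Violating.
Others bid (6, 6, 40): truth gives -10; bid 6 gives -6 > -10. Violating.
Others bid (6, 6, 42): truth gives -10; bid 6 gives -6 > -10. Violating.
Others bid (6, 6, 46): truth gives -10; bid 6 gives -6 > -10. Violating.
Others bid (6, 6, 10): truth gives 0; no alternative beats it.
Others bid (6, 10, 6): truth gives 0; no alternative beats it.
(Checking all 125 profiles: 118 have a profitable deviation, 7 do not.)

118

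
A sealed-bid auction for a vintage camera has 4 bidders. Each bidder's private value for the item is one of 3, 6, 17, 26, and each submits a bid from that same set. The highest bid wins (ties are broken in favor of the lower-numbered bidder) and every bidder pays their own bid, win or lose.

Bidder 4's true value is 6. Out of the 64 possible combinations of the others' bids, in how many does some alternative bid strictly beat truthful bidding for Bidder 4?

Others bid (3, 3, 6): truth gives -6; bid 3 gives -3 > -6. Violating.
Others bid (3, 3, 17): truth gives -6; bid 3 gives -3 > -6. Violating.
Others bid (3, 3, 26): truth gives -6; bid 3 gives -3 > -6. Violating.
Others bid (3, 6, 3): truth gives -6; bid 3 gives -3 > -6. Violating.
Others bid (3, 3, 3): truth gives 0; no alternative beats it.
(Checking all 64 profiles: 63 have a profitable deviation, 1 does not.)

63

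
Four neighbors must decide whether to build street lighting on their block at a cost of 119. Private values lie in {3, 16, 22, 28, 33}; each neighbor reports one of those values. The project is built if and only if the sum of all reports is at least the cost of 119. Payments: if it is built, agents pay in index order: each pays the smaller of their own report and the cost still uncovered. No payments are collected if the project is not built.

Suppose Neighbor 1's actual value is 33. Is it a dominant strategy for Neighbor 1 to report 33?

No

Consider the case where Neighbor 2 reports 28, Neighbor 3 reports 33 and Neighbor 4 reports 33.
Truthful report 33: project built, pays 33, utility 33 - 33 = 0.
Report 28 instead: project built, pays 28, utility 33 - 28 = 5.
Since 5 > 0, reporting 28 is strictly better here, so truthful reporting is not dominant.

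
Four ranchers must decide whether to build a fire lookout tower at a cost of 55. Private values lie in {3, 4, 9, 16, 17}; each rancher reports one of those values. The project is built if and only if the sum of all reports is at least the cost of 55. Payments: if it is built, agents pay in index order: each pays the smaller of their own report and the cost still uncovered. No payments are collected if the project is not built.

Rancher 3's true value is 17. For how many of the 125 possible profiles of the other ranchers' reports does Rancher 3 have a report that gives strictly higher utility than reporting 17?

Others report (9, 16, 16): truth gives 0; report 16 gives 1 > 0. Violating.
Others report (9, 16, 17): truth gives 0; report 16 gives 1 > 0. Violating.
Others report (9, 17, 16): truth gives 0; report 16 gives 1 > 0. Violating.
Others report (9, 17, 17): truth gives 0; report 16 gives 1 > 0. Violating.
Others report (3, 3, 3): truth gives 0; no alternative beats it.
Others report (3, 3, 4): truth gives 0; no alternative beats it.
(Checking all 125 profiles: 20 have a profitable deviation, 105 do not.)

20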